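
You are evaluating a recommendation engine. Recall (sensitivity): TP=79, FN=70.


Recall = TP/(TP+FN)
= 79/(79+70)
= 79/149 = 53.02%

53.02%


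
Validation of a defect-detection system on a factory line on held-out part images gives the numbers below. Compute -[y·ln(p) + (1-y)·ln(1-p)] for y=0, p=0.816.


BCE = -[y·ln(p) + (1-y)·ln(1-p)]
= -0 - 1·ln(1-0.816)
= -ln(0.184) = 1.6928

1.6928


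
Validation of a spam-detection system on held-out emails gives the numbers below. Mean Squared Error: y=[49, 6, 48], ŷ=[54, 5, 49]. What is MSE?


Squared errors: (49-54)²=25, (6-5)²=1, (48-49)²=1
Sum = 27
MSE = 27/3 = 9

9


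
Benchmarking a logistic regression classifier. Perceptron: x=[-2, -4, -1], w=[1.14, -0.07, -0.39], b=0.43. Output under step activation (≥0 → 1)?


z = (-2)·(1.14) + (-4)·(-0.07) + (-1)·(-0.39) + 0.43
  = -1.18
step(z) = 0 (z<0)

0


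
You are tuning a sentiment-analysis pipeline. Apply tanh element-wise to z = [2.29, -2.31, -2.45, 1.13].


tanh(2.29) = 0.9797
tanh(-2.31) = -0.9805
tanh(-2.45) = -0.9852
tanh(1.13) = 0.811
result = [0.9797, -0.9805, -0.9852, 0.811]

[0.9797, -0.9805, -0.9852, 0.811]


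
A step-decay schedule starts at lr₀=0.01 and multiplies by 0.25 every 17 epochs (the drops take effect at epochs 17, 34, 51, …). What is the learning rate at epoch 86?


n_drops = ⌊86/17⌋ = 5
lr = 0.01·0.25^5 = 0.01·0.0009765625 = 0.000009765625

0.000009765625


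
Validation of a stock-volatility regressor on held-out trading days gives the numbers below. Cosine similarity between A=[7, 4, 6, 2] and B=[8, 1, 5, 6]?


A·B = 7·8 + 4·1 + 6·5 + 2·6 = 102
‖A‖ = √105 = 10.247, ‖B‖ = √126 = 11.225
cos = 102/(√105·√126) = 102/√13230 = 0.8868

0.8868


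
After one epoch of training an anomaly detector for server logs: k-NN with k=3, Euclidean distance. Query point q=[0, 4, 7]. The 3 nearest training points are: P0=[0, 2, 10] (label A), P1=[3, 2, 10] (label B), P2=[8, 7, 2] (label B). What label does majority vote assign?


d(q,P0) = 3.6056  (label A)
d(q,P1) = 4.6904  (label B)
d(q,P2) = 9.8995  (label B)
Votes: A=1, B=2
Majority → B

B


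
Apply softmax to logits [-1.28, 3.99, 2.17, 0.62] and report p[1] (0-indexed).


Exponentials: e^-1.28=0.278, e^3.99=54.0549, e^2.17=8.7583, e^0.62=1.8589
Sum = 64.9501
Softmax = [0.0043, 0.8323, 0.1348, 0.0286]
p[1] = 54.0549/64.9501 = 0.8323

0.8323


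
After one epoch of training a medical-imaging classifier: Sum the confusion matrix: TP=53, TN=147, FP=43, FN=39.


Total = TP + TN + FP + FN
= 53 + 147 + 43 + 39
= 282
(Predicted positive: 96, predicted negative: 186)

282


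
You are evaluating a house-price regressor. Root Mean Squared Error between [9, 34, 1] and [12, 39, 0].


MSE = 35/3 = 11.6667
RMSE = √(35/3) = 3.4157

3.4157


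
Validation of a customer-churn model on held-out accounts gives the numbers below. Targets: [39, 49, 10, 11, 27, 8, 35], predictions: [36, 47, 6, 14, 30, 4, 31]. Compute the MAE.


Absolute errors: |39-36|=3, |49-47|=2, |10-6|=4, |11-14|=3, |27-30|=3, |8-4|=4, |35-31|=4
Sum = 23
MAE = 23/7 = 23/7

23/7


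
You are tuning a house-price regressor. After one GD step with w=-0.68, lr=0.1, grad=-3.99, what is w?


w_new = w - α·∇
= -0.68 - 0.1·-3.99
= -0.68 + 0.399
= -0.281

-0.281


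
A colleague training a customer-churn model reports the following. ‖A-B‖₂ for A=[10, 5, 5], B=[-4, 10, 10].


d = √((10+ 4)² + (5-10)² + (5-10)²)
  = √(196 + 25 + 25)
  = √246 = 15.6844

15.6844


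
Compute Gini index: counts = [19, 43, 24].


Probabilities: [19/86, 43/86, 24/86] ≈ [0.2209, 0.5, 0.2791]
Σpᵢ² = (361 + 1849 + 576)/86² = 2786/7396
Gini = 1 - Σpᵢ² = 1 - 2786/7396 = 0.6233

0.6233


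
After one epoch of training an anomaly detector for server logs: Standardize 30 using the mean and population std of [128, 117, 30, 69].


μ = 86, σ = 39.211
z = (30 - 86)/39.211 = -1.4282

-1.4282


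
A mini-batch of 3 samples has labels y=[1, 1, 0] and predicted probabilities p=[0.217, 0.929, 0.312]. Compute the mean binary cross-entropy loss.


L[0] = -ln(0.217) = 1.5279
L[1] = -ln(0.929) = 0.0736
L[2] = -ln(1-0.312) = -ln(0.688) = 0.374
mean = (1.5279 + 0.0736 + 0.374)/3 = 0.6585

0.6585


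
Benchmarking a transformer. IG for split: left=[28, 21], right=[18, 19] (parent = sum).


Parent = [46, 40], H_parent = 0.9965
H_left = 0.9852 (n=49), H_right = 0.9995 (n=37)
H_children = (49/86)·0.9852 + (37/86)·0.9995 = 0.9914
IG = 0.9965 - 0.9914 = 0.0051

0.0051


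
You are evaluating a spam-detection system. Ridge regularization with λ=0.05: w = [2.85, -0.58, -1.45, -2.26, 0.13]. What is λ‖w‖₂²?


‖w‖₂² = (2.85)² + (-0.58)² + (-1.45)² + (-2.26)² + (0.13)²
     = 8.1225 + 0.3364 + 2.1025 + 5.1076 + 0.0169
     = 15.6859
λ·‖w‖₂² = 0.05·15.6859 = 0.784295

0.784295


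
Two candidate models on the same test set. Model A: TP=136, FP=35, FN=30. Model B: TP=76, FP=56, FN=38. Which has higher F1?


Model A: P=136/171=0.7953, R=136/166=0.8193, F1=2PR/(P+R)=2TP/(2TP+FP+FN)=272/337=0.8071
Model B: P=76/132=0.5758, R=76/114=0.6667, F1=2PR/(P+R)=2TP/(2TP+FP+FN)=152/246=0.6179
0.8071 > 0.6179 → Model A

Model A


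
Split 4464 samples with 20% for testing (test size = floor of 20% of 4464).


Test = ⌊4464·20/100⌋ = 892
Train = 4464 - 892 = 3572

Train: 3572, Test: 892


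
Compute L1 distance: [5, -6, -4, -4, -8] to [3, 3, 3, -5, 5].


d = |5-3| + |-6-3| + |-4-3| + |-4+ 5| + |-8-5|
  = 2 + 9 + 7 + 1 + 13
  = 32

32


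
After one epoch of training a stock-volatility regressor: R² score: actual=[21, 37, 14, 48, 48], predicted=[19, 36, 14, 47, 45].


ȳ = 33.6
SS_res = Σ(y-ŷ)² = 15
SS_tot = Σ(y-ȳ)² = 969.2
R² = 1 - SS_res/SS_tot = 1 - 0.0155 = 0.9845

0.9845


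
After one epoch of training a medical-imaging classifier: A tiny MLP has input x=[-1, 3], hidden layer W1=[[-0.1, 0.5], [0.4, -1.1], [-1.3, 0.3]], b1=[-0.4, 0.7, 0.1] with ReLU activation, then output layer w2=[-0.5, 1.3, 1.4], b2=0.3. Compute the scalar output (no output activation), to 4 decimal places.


z1[0] = (-0.1)·(-1) + (0.5)·(3) - 0.4 = 1.2
z1[1] = (0.4)·(-1) + (-1.1)·(3) + 0.7 = -3.0
z1[2] = (-1.3)·(-1) + (0.3)·(3) + 0.1 = 2.3
h = ReLU(z1) = [1.2, 0.0, 2.3]
output = (-0.5)·(1.2) + (1.3)·(0.0) + (1.4)·(2.3) + 0.3 = 2.92

2.92


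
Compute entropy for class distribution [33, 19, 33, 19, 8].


Probabilities: [33/112, 19/112, 33/112, 19/112, 8/112] ≈ [0.2946, 0.1696, 0.2946, 0.1696, 0.0714]
H = -((33/112)·log₂(33/112) + (19/112)·log₂(19/112) + (33/112)·log₂(33/112) + (19/112)·log₂(19/112) + (8/112)·log₂(8/112))
  = 2.1792 bits

2.1792 bits


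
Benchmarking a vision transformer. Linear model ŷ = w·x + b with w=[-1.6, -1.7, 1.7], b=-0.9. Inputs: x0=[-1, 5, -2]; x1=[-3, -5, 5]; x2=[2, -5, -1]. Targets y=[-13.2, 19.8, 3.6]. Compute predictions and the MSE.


ŷ0 = (-1.6)·(-1) + (-1.7)·(5) + (1.7)·(-2) - 0.9 = -11.2
ŷ1 = (-1.6)·(-3) + (-1.7)·(-5) + (1.7)·(5) - 0.9 = 20.9
ŷ2 = (-1.6)·(2) + (-1.7)·(-5) + (1.7)·(-1) - 0.9 = 2.7
errors² = [4.0, 1.21, 0.81]
MSE = 6.0200/3 = 2.0067

2.0067


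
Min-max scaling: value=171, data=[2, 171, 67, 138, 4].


min=2, max=171
(171-2)/(171-2) = 169/169 = 1.0

1.0


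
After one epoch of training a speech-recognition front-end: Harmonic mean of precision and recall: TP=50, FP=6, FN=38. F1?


Precision = 50/56 = 0.8929
Recall = 50/88 = 0.5682
F1 = 2·P·R/(P+R) = 2·TP/(2·TP+FP+FN) = 100/(100+6+38) = 100/144 = 0.6944

0.6944


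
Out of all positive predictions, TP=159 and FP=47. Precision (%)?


Precision = TP/(TP+FP)
= 159/(159+47)
= 159/206 = 77.18%

77.18%


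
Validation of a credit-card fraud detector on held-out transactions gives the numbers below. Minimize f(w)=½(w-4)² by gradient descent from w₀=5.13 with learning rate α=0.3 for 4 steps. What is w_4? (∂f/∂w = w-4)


step 1: grad = 5.13-4 = 1.13; w = 5.13 - 0.3·(1.13) = 4.791
step 2: grad = 4.791-4 = 0.791; w = 4.791 - 0.3·(0.791) = 4.5537
step 3: grad = 4.5537-4 = 0.5537; w = 4.5537 - 0.3·(0.5537) = 4.38759
step 4: grad = 4.38759-4 = 0.38759; w = 4.38759 - 0.3·(0.38759) = 4.271313

4.271313


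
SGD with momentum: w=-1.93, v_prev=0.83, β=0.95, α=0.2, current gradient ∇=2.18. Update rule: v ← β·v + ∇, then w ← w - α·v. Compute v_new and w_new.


v_new = 0.95·0.83 + 2.18 = 0.7885 + 2.18 = 2.9685
w_new = -1.93 - 0.2·2.9685 = -1.93 - 0.5937 = -2.5237

v_new=2.9685, w_new=-2.5237


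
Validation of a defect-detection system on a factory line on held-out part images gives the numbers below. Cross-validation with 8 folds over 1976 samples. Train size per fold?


Fold size = 1976/8 = 247
Training per fold = 1976 - 247 = 1729

1729


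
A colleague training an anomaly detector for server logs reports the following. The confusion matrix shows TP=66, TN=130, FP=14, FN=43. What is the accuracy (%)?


Accuracy = (TP+TN)/(TP+TN+FP+FN)
= (66+130)/(253)
= 196/253 = 77.47%

77.47%


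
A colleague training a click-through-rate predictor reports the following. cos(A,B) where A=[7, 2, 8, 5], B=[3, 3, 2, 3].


A·B = 7·3 + 2·3 + 8·2 + 5·3 = 58
‖A‖ = √142 = 11.9164, ‖B‖ = √31 = 5.5678
cos = 58/(√142·√31) = 58/√4402 = 0.8742

0.8742


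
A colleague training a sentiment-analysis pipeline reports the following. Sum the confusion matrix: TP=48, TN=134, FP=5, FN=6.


Total = TP + TN + FP + FN
= 48 + 134 + 5 + 6
= 193
(Predicted positive: 53, predicted negative: 140)

193


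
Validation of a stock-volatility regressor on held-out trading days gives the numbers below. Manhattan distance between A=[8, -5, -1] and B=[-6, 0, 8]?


d = |8+ 6| + |-5-0| + |-1-8|
  = 14 + 5 + 9
  = 28

28


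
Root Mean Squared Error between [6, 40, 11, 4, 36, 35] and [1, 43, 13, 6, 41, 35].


MSE = 67/6 = 11.1667
RMSE = √(67/6) = 3.3417

3.3417


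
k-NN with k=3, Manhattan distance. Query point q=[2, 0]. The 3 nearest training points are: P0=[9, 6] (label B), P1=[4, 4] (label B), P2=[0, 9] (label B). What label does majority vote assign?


d(q,P0) = 13  (label B)
d(q,P1) = 6  (label B)
d(q,P2) = 11  (label B)
Votes: A=0, B=3
Majority → B

B


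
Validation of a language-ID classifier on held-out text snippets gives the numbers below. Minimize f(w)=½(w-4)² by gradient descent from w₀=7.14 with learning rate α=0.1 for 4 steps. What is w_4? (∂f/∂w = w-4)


step 1: grad = 7.14-4 = 3.14; w = 7.14 - 0.1·(3.14) = 6.826
step 2: grad = 6.826-4 = 2.826; w = 6.826 - 0.1·(2.826) = 6.5434
step 3: grad = 6.5434-4 = 2.5434; w = 6.5434 - 0.1·(2.5434) = 6.28906
step 4: grad = 6.28906-4 = 2.28906; w = 6.28906 - 0.1·(2.28906) = 6.060154

6.060154


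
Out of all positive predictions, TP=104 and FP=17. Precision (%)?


Precision = TP/(TP+FP)
= 104/(104+17)
= 104/121 = 85.95%

85.95%


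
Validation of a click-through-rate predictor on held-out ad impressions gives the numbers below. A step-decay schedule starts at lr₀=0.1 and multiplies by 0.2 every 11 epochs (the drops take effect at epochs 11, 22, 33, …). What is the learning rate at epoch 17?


n_drops = ⌊17/11⌋ = 1
lr = 0.1·0.2^1 = 0.1·0.2 = 0.02

0.02


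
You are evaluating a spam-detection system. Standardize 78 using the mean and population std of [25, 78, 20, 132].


μ = 63.75, σ = 45.4883
z = (78 - 63.75)/45.4883 = 0.3133

0.3133


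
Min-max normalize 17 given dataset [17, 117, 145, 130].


min=17, max=145
(17-17)/(145-17) = 0/128 = 0.0

0.0


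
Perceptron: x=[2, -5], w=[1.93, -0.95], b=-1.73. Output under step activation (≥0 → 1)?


z = (2)·(1.93) + (-5)·(-0.95) - 1.73
  = 6.88
step(z) = 1 (z≥0)

1


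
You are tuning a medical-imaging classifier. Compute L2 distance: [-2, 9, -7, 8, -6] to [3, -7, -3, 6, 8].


d = √((-2-3)² + (9+ 7)² + (-7+ 3)² + (8-6)² + (-6-8)²)
  = √(25 + 256 + 16 + 4 + 196)
  = √497 = 22.2935

22.2935


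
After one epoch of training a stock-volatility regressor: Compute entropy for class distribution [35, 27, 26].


Probabilities: [35/88, 27/88, 26/88] ≈ [0.3977, 0.3068, 0.2955]
H = -((35/88)·log₂(35/88) + (27/88)·log₂(27/88) + (26/88)·log₂(26/88))
  = 1.5717 bits

1.5717 bits


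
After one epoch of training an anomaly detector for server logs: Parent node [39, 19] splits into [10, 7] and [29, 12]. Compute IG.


Parent = [39, 19], H_parent = 0.9124
H_left = 0.9774 (n=17), H_right = 0.8722 (n=41)
H_children = (17/58)·0.9774 + (41/58)·0.8722 = 0.903
IG = 0.9124 - 0.903 = 0.0094

0.0094


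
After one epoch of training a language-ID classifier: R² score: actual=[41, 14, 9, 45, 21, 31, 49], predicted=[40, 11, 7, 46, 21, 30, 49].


ȳ = 30
SS_res = Σ(y-ŷ)² = 16
SS_tot = Σ(y-ȳ)² = 1486
R² = 1 - SS_res/SS_tot = 1 - 0.0108 = 0.9892

0.9892


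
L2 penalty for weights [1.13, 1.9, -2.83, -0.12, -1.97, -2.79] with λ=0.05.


‖w‖₂² = (1.13)² + (1.9)² + (-2.83)² + (-0.12)² + (-1.97)² + (-2.79)²
     = 1.2769 + 3.61 + 8.0089 + 0.0144 + 3.8809 + 7.7841
     = 24.5752
λ·‖w‖₂² = 0.05·24.5752 = 1.22876

1.22876


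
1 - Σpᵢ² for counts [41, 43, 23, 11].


Probabilities: [41/118, 43/118, 23/118, 11/118] ≈ [0.3475, 0.3644, 0.1949, 0.0932]
Σpᵢ² = (1681 + 1849 + 529 + 121)/118² = 4180/13924
Gini = 1 - Σpᵢ² = 1 - 4180/13924 = 0.6998

0.6998


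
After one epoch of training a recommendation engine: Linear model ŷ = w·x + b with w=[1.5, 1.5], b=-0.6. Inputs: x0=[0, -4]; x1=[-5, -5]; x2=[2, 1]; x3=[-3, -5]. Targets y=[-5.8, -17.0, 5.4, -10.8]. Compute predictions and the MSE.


ŷ0 = (1.5)·(0) + (1.5)·(-4) - 0.6 = -6.6
ŷ1 = (1.5)·(-5) + (1.5)·(-5) - 0.6 = -15.6
ŷ2 = (1.5)·(2) + (1.5)·(1) - 0.6 = 3.9
ŷ3 = (1.5)·(-3) + (1.5)·(-5) - 0.6 = -12.6
errors² = [0.64, 1.96, 2.25, 3.24]
MSE = 8.0900/4 = 2.0225

2.0225


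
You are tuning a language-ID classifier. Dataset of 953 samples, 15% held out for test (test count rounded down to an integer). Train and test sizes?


Test = ⌊953·15/100⌋ = 142
Train = 953 - 142 = 811

Train: 811, Test: 142


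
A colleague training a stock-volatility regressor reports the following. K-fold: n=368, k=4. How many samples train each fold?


Fold size = 368/4 = 92
Training per fold = 368 - 92 = 276

276


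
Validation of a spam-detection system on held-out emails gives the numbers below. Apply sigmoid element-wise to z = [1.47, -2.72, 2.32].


σ(1.47) = 1/(1+e^-1.47) = 0.8131
σ(-2.72) = 1/(1+e^2.72) = 0.0618
σ(2.32) = 1/(1+e^-2.32) = 0.9105
result = [0.8131, 0.0618, 0.9105]

[0.8131, 0.0618, 0.9105]


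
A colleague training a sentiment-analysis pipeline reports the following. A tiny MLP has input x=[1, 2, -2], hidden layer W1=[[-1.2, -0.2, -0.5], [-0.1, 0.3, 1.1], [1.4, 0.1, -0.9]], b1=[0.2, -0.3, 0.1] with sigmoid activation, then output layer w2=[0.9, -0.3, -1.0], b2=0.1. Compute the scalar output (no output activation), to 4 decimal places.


z1[0] = (-1.2)·(1) + (-0.2)·(2) + (-0.5)·(-2) + 0.2 = -0.4
z1[1] = (-0.1)·(1) + (0.3)·(2) + (1.1)·(-2) - 0.3 = -2.0
z1[2] = (1.4)·(1) + (0.1)·(2) + (-0.9)·(-2) + 0.1 = 3.5
h = sigmoid(z1) = [0.4013, 0.1192, 0.9707]
output = (0.9)·(0.4013) + (-0.3)·(0.1192) + (-1.0)·(0.9707) + 0.1 = -0.5453

-0.5453


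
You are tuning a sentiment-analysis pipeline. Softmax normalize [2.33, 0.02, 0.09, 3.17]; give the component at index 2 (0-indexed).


Exponentials: e^2.33=10.2779, e^0.02=1.0202, e^0.09=1.0942, e^3.17=23.8075
Sum = 36.1998
Softmax = [0.2839, 0.0282, 0.0302, 0.6577]
p[2] = 1.0942/36.1998 = 0.0302

0.0302


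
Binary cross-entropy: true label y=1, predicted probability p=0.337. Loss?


BCE = -[y·ln(p) + (1-y)·ln(1-p)]
= -1·ln(0.337) - 0
= -ln(0.337) = 1.0877

1.0877


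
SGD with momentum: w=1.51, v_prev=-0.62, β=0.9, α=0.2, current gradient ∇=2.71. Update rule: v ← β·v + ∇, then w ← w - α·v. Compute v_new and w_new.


v_new = 0.9·-0.62 + 2.71 = -0.558 + 2.71 = 2.152
w_new = 1.51 - 0.2·2.152 = 1.51 - 0.4304 = 1.0796

v_new=2.152, w_new=1.0796


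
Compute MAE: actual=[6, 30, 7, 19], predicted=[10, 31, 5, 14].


Absolute errors: |6-10|=4, |30-31|=1, |7-5|=2, |19-14|=5
Sum = 12
MAE = 12/4 = 3

3


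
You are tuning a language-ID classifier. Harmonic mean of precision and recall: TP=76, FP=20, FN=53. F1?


Precision = 76/96 = 0.7917
Recall = 76/129 = 0.5891
F1 = 2·P·R/(P+R) = 2·TP/(2·TP+FP+FN) = 152/(152+20+53) = 152/225 = 0.6756

0.6756


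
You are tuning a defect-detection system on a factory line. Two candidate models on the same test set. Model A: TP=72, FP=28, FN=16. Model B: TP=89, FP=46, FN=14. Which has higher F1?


Model A: P=72/100=0.72, R=72/88=0.8182, F1=2PR/(P+R)=2TP/(2TP+FP+FN)=144/188=0.766
Model B: P=89/135=0.6593, R=89/103=0.8641, F1=2PR/(P+R)=2TP/(2TP+FP+FN)=178/238=0.7479
0.766 > 0.7479 → Model A

Model A


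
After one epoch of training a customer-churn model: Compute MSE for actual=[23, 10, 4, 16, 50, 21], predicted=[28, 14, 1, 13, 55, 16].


Squared errors: (23-28)²=25, (10-14)²=16, (4-1)²=9, (16-13)²=9, (50-55)²=25, (21-16)²=25
Sum = 109
MSE = 109/6 = 109/6

109/6


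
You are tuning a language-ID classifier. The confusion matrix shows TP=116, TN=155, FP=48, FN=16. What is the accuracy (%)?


Accuracy = (TP+TN)/(TP+TN+FP+FN)
= (116+155)/(335)
= 271/335 = 80.9%

80.9%


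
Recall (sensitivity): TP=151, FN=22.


Recall = TP/(TP+FN)
= 151/(151+22)
= 151/173 = 87.28%

87.28%


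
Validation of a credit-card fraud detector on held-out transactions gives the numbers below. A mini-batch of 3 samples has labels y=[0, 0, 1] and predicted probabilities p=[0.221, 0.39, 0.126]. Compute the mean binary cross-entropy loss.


L[0] = -ln(1-0.221) = -ln(0.779) = 0.2497
L[1] = -ln(1-0.39) = -ln(0.61) = 0.4943
L[2] = -ln(0.126) = 2.0715
mean = (0.2497 + 0.4943 + 2.0715)/3 = 0.9385

0.9385


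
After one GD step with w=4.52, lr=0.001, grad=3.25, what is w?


w_new = w - α·∇
= 4.52 - 0.001·3.25
= 4.52 - 0.00325
= 4.51675

4.51675


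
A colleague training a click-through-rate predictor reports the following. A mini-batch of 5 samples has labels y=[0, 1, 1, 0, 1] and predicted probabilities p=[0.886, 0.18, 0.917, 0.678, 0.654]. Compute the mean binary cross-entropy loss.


L[0] = -ln(1-0.886) = -ln(0.114) = 2.1716
L[1] = -ln(0.18) = 1.7148
L[2] = -ln(0.917) = 0.0866
L[3] = -ln(1-0.678) = -ln(0.322) = 1.1332
L[4] = -ln(0.654) = 0.4246
mean = (2.1716 + 1.7148 + 0.0866 + 1.1332 + 0.4246)/5 = 1.1062

1.1062


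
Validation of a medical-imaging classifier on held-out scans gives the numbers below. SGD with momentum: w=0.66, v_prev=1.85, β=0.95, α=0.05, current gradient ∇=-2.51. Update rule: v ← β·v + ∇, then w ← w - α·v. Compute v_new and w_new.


v_new = 0.95·1.85 - 2.51 = 1.7575 - 2.51 = -0.7525
w_new = 0.66 - 0.05·-0.7525 = 0.66 + 0.037625 = 0.697625

v_new=-0.7525, w_new=0.697625


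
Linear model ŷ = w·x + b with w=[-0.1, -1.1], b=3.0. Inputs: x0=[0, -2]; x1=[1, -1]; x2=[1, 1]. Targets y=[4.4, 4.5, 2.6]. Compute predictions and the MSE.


ŷ0 = (-0.1)·(0) + (-1.1)·(-2) + 3.0 = 5.2
ŷ1 = (-0.1)·(1) + (-1.1)·(-1) + 3.0 = 4.0
ŷ2 = (-0.1)·(1) + (-1.1)·(1) + 3.0 = 1.8
errors² = [0.64, 0.25, 0.64]
MSE = 1.5300/3 = 0.51

0.51


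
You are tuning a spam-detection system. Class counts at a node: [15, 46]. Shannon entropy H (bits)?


Probabilities: [15/61, 46/61] ≈ [0.2459, 0.7541]
H = -((15/61)·log₂(15/61) + (46/61)·log₂(46/61))
  = 0.8047 bits

0.8047 bits


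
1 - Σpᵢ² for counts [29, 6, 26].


Probabilities: [29/61, 6/61, 26/61] ≈ [0.4754, 0.0984, 0.4262]
Σpᵢ² = (841 + 36 + 676)/61² = 1553/3721
Gini = 1 - Σpᵢ² = 1 - 1553/3721 = 0.5826

0.5826


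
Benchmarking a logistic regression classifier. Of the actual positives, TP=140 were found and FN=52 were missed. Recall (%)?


Recall = TP/(TP+FN)
= 140/(140+52)
= 140/192 = 72.92%

72.92%


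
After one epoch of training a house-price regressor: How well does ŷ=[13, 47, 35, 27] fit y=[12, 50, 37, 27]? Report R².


ȳ = 31.5
SS_res = Σ(y-ŷ)² = 14
SS_tot = Σ(y-ȳ)² = 773
R² = 1 - SS_res/SS_tot = 1 - 0.0181 = 0.9819

0.9819


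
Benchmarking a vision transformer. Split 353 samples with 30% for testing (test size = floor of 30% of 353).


Test = ⌊353·30/100⌋ = 105
Train = 353 - 105 = 248

Train: 248, Test: 105


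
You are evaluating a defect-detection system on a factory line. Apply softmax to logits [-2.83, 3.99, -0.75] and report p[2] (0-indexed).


Exponentials: e^-2.83=0.059, e^3.99=54.0549, e^-0.75=0.4724
Sum = 54.5863
Softmax = [0.0011, 0.9903, 0.0087]
p[2] = 0.4724/54.5863 = 0.0087

0.0087


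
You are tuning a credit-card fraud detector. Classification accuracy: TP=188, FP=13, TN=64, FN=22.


Accuracy = (TP+TN)/(TP+TN+FP+FN)
= (188+64)/(287)
= 252/287 = 87.8%

87.8%


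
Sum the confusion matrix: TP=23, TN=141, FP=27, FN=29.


Total = TP + TN + FP + FN
= 23 + 141 + 27 + 29
= 220
(Predicted positive: 50, predicted negative: 170)

220


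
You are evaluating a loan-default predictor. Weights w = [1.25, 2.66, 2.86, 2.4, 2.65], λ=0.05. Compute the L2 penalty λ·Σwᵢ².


‖w‖₂² = (1.25)² + (2.66)² + (2.86)² + (2.4)² + (2.65)²
     = 1.5625 + 7.0756 + 8.1796 + 5.76 + 7.0225
     = 29.6002
λ·‖w‖₂² = 0.05·29.6002 = 1.48001

1.48001


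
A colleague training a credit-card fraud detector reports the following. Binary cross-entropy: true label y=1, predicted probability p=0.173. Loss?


BCE = -[y·ln(p) + (1-y)·ln(1-p)]
= -1·ln(0.173) - 0
= -ln(0.173) = 1.7545

1.7545


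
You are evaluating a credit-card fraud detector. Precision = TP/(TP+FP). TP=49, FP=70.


Precision = TP/(TP+FP)
= 49/(49+70)
= 49/119 = 41.18%

41.18%


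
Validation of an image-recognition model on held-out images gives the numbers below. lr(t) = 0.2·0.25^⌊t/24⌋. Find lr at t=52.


n_drops = ⌊52/24⌋ = 2
lr = 0.2·0.25^2 = 0.2·0.0625 = 0.0125

0.0125


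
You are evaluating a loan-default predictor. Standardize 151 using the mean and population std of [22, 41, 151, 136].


μ = 87.5, σ = 56.6502
z = (151 - 87.5)/56.6502 = 1.1209

1.1209


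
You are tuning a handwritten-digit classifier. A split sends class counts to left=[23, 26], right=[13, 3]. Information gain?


Parent = [36, 29], H_parent = 0.9916
H_left = 0.9973 (n=49), H_right = 0.6962 (n=16)
H_children = (49/65)·0.9973 + (16/65)·0.6962 = 0.9232
IG = 0.9916 - 0.9232 = 0.0684

0.0684


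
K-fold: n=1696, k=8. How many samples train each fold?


Fold size = 1696/8 = 212
Training per fold = 1696 - 212 = 1484

1484


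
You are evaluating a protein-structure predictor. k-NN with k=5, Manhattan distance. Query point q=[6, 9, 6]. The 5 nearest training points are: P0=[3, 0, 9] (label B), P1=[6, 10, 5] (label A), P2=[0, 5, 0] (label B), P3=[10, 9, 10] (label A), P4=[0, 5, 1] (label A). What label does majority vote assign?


d(q,P0) = 15  (label B)
d(q,P1) = 2  (label A)
d(q,P2) = 16  (label B)
d(q,P3) = 8  (label A)
d(q,P4) = 15  (label A)
Votes: A=3, B=2
Majority → A

A


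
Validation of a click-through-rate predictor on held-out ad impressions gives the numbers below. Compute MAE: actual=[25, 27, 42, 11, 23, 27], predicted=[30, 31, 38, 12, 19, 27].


Absolute errors: |25-30|=5, |27-31|=4, |42-38|=4, |11-12|=1, |23-19|=4, |27-27|=0
Sum = 18
MAE = 18/6 = 3

3


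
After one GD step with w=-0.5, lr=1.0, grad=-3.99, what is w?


w_new = w - α·∇
= -0.5 - 1.0·-3.99
= -0.5 + 3.99
= 3.49

3.49


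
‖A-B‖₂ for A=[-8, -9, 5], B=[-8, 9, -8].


d = √((-8+ 8)² + (-9-9)² + (5+ 8)²)
  = √(0 + 324 + 169)
  = √493 = 22.2036

22.2036


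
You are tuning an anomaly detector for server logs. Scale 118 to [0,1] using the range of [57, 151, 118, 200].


min=57, max=200
(118-57)/(200-57) = 61/143 = 0.4266

0.4266


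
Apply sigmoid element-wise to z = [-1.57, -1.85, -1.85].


σ(-1.57) = 1/(1+e^1.57) = 0.1722
σ(-1.85) = 1/(1+e^1.85) = 0.1359
σ(-1.85) = 1/(1+e^1.85) = 0.1359
result = [0.1722, 0.1359, 0.1359]

[0.1722, 0.1359, 0.1359]


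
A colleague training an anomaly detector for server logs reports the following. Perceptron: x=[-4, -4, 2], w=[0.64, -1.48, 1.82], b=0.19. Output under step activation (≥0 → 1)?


z = (-4)·(0.64) + (-4)·(-1.48) + (2)·(1.82) + 0.19
  = 7.19
step(z) = 1 (z≥0)

1


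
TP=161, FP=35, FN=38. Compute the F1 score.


Precision = 161/196 = 0.8214
Recall = 161/199 = 0.809
F1 = 2·P·R/(P+R) = 2·TP/(2·TP+FP+FN) = 322/(322+35+38) = 322/395 = 0.8152

0.8152


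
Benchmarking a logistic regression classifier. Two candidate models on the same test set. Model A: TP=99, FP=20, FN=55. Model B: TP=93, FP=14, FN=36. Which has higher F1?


Model A: P=99/119=0.8319, R=99/154=0.6429, F1=2PR/(P+R)=2TP/(2TP+FP+FN)=198/273=0.7253
Model B: P=93/107=0.8692, R=93/129=0.7209, F1=2PR/(P+R)=2TP/(2TP+FP+FN)=186/236=0.7881
0.7253 < 0.7881 → Model B

Model B


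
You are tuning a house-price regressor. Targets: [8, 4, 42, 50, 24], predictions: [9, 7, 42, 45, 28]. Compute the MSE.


Squared errors: (8-9)²=1, (4-7)²=9, (42-42)²=0, (50-45)²=25, (24-28)²=16
Sum = 51
MSE = 51/5 = 51/5

51/5


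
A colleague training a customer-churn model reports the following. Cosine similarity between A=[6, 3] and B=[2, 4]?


A·B = 6·2 + 3·4 = 24
‖A‖ = √45 = 6.7082, ‖B‖ = √20 = 4.4721
cos = 24/(√45·√20) = 24/√900 = 0.8

0.8


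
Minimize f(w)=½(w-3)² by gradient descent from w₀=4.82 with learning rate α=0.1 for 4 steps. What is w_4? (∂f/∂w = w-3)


step 1: grad = 4.82-3 = 1.82; w = 4.82 - 0.1·(1.82) = 4.638
step 2: grad = 4.638-3 = 1.638; w = 4.638 - 0.1·(1.638) = 4.4742
step 3: grad = 4.4742-3 = 1.4742; w = 4.4742 - 0.1·(1.4742) = 4.32678
step 4: grad = 4.32678-3 = 1.32678; w = 4.32678 - 0.1·(1.32678) = 4.194102

4.194102


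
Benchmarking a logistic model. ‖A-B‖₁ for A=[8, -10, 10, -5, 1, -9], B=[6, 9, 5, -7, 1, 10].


d = |8-6| + |-10-9| + |10-5| + |-5+ 7| + |1-1| + |-9-10|
  = 2 + 19 + 5 + 2 + 0 + 19
  = 47

47


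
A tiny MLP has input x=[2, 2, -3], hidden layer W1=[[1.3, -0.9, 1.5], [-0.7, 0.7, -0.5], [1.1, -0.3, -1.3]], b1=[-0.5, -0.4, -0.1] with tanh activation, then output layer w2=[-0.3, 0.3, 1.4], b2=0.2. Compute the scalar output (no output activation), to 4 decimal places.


z1[0] = (1.3)·(2) + (-0.9)·(2) + (1.5)·(-3) - 0.5 = -4.2
z1[1] = (-0.7)·(2) + (0.7)·(2) + (-0.5)·(-3) - 0.4 = 1.1
z1[2] = (1.1)·(2) + (-0.3)·(2) + (-1.3)·(-3) - 0.1 = 5.4
h = tanh(z1) = [-0.9996, 0.8005, 1.0]
output = (-0.3)·(-0.9996) + (0.3)·(0.8005) + (1.4)·(1.0) + 0.2 = 2.14

2.14


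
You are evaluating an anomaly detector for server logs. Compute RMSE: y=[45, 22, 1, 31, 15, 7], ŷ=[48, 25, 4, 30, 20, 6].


MSE = 54/6 = 9
RMSE = √(54/6) = 3.0

3.0


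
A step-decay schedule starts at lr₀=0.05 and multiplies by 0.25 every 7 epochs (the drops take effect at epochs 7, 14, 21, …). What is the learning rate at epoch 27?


n_drops = ⌊27/7⌋ = 3
lr = 0.05·0.25^3 = 0.05·0.015625 = 0.00078125

0.00078125


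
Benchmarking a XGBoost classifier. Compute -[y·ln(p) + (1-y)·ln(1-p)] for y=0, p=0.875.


BCE = -[y·ln(p) + (1-y)·ln(1-p)]
= -0 - 1·ln(1-0.875)
= -ln(0.125) = 2.0794

2.0794


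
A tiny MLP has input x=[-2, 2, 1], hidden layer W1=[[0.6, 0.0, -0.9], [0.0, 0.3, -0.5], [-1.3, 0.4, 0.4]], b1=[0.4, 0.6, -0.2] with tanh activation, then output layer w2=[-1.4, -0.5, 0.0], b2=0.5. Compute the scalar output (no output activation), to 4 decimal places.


z1[0] = (0.6)·(-2) + (0.0)·(2) + (-0.9)·(1) + 0.4 = -1.7
z1[1] = (0.0)·(-2) + (0.3)·(2) + (-0.5)·(1) + 0.6 = 0.7
z1[2] = (-1.3)·(-2) + (0.4)·(2) + (0.4)·(1) - 0.2 = 3.6
h = tanh(z1) = [-0.9354, 0.6044, 0.9985]
output = (-1.4)·(-0.9354) + (-0.5)·(0.6044) + (0.0)·(0.9985) + 0.5 = 1.5074

1.5074


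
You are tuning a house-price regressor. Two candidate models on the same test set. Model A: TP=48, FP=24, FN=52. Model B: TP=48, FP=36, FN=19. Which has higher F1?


Model A: P=48/72=0.6667, R=48/100=0.48, F1=2PR/(P+R)=2TP/(2TP+FP+FN)=96/172=0.5581
Model B: P=48/84=0.5714, R=48/67=0.7164, F1=2PR/(P+R)=2TP/(2TP+FP+FN)=96/151=0.6358
0.5581 < 0.6358 → Model B

Model B


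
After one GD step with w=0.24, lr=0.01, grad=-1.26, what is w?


w_new = w - α·∇
= 0.24 - 0.01·-1.26
= 0.24 + 0.0126
= 0.2526

0.2526


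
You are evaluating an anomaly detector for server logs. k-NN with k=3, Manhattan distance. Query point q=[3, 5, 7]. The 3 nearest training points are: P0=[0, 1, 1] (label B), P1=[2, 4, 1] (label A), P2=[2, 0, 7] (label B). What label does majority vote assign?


d(q,P0) = 13  (label B)
d(q,P1) = 8  (label A)
d(q,P2) = 6  (label B)
Votes: A=1, B=2
Majority → B

B


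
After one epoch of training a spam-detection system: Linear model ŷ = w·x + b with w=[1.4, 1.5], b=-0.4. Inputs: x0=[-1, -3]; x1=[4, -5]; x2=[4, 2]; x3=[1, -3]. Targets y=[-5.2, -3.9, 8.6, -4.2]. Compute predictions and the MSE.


ŷ0 = (1.4)·(-1) + (1.5)·(-3) - 0.4 = -6.3
ŷ1 = (1.4)·(4) + (1.5)·(-5) - 0.4 = -2.3
ŷ2 = (1.4)·(4) + (1.5)·(2) - 0.4 = 8.2
ŷ3 = (1.4)·(1) + (1.5)·(-3) - 0.4 = -3.5
errors² = [1.21, 2.56, 0.16, 0.49]
MSE = 4.4200/4 = 1.105

1.105


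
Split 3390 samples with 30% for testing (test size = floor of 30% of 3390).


Test = ⌊3390·30/100⌋ = 1017
Train = 3390 - 1017 = 2373

Train: 2373, Test: 1017


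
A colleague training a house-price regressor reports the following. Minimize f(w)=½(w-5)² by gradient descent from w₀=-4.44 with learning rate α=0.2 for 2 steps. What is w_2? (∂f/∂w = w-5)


step 1: grad = -4.44-5 = -9.44; w = -4.44 - 0.2·(-9.44) = -2.552
step 2: grad = -2.552-5 = -7.552; w = -2.552 - 0.2·(-7.552) = -1.0416

-1.0416


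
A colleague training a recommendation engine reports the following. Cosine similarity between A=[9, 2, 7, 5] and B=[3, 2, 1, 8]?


A·B = 9·3 + 2·2 + 7·1 + 5·8 = 78
‖A‖ = √159 = 12.6095, ‖B‖ = √78 = 8.8318
cos = 78/(√159·√78) = 78/√12402 = 0.7004

0.7004


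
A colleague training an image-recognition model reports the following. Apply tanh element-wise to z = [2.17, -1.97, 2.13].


tanh(2.17) = 0.9743
tanh(-1.97) = -0.9618
tanh(2.13) = 0.9721
result = [0.9743, -0.9618, 0.9721]

[0.9743, -0.9618, 0.9721]


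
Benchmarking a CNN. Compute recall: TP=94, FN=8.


Recall = TP/(TP+FN)
= 94/(94+8)
= 94/102 = 92.16%

92.16%


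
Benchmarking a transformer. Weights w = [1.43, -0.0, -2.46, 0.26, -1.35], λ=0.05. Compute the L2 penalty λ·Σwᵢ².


‖w‖₂² = (1.43)² + (-0.0)² + (-2.46)² + (0.26)² + (-1.35)²
     = 2.0449 + 0 + 6.0516 + 0.0676 + 1.8225
     = 9.9866
λ·‖w‖₂² = 0.05·9.9866 = 0.49933

0.49933


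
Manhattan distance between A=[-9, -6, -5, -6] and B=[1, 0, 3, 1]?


d = |-9-1| + |-6-0| + |-5-3| + |-6-1|
  = 10 + 6 + 8 + 7
  = 31

31


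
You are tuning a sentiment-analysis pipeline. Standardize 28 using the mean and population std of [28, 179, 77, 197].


μ = 120.25, σ = 70.2189
z = (28 - 120.25)/70.2189 = -1.3137

-1.3137


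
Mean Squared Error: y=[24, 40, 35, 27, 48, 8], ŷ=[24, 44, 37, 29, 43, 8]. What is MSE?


Squared errors: (24-24)²=0, (40-44)²=16, (35-37)²=4, (27-29)²=4, (48-43)²=25, (8-8)²=0
Sum = 49
MSE = 49/6 = 49/6

49/6


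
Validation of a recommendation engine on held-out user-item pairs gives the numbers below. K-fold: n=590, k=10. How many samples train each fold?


Fold size = 590/10 = 59
Training per fold = 590 - 59 = 531

531


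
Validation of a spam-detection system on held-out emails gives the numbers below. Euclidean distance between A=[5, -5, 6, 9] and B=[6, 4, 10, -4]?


d = √((5-6)² + (-5-4)² + (6-10)² + (9+ 4)²)
  = √(1 + 81 + 16 + 169)
  = √267 = 16.3401

16.3401


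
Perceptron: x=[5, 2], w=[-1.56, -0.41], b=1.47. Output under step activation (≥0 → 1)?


z = (5)·(-1.56) + (2)·(-0.41) + 1.47
  = -7.15
step(z) = 0 (z<0)

0


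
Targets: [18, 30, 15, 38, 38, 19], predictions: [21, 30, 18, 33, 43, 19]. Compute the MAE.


Absolute errors: |18-21|=3, |30-30|=0, |15-18|=3, |38-33|=5, |38-43|=5, |19-19|=0
Sum = 16
MAE = 16/6 = 8/3

8/3


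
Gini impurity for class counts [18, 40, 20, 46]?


Probabilities: [18/124, 40/124, 20/124, 46/124] ≈ [0.1452, 0.3226, 0.1613, 0.371]
Σpᵢ² = (324 + 1600 + 400 + 2116)/124² = 4440/15376
Gini = 1 - Σpᵢ² = 1 - 4440/15376 = 0.7112

0.7112


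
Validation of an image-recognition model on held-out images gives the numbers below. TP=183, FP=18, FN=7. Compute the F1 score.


Precision = 183/201 = 0.9104
Recall = 183/190 = 0.9632
F1 = 2·P·R/(P+R) = 2·TP/(2·TP+FP+FN) = 366/(366+18+7) = 366/391 = 0.9361

0.9361


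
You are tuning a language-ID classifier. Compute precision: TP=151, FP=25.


Precision = TP/(TP+FP)
= 151/(151+25)
= 151/176 = 85.8%

85.8%


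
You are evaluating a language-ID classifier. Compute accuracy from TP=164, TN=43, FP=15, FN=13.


Accuracy = (TP+TN)/(TP+TN+FP+FN)
= (164+43)/(235)
= 207/235 = 88.09%

88.09%


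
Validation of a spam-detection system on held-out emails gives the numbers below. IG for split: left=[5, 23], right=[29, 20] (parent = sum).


Parent = [34, 43], H_parent = 0.9901
H_left = 0.6769 (n=28), H_right = 0.9755 (n=49)
H_children = (28/77)·0.6769 + (49/77)·0.9755 = 0.8669
IG = 0.9901 - 0.8669 = 0.1232

0.1232


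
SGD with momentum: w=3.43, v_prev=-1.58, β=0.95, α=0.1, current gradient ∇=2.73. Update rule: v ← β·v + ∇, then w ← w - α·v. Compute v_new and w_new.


v_new = 0.95·-1.58 + 2.73 = -1.501 + 2.73 = 1.229
w_new = 3.43 - 0.1·1.229 = 3.43 - 0.1229 = 3.3071

v_new=1.229, w_new=3.3071


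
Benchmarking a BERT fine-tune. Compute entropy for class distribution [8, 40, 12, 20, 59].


Probabilities: [8/139, 40/139, 12/139, 20/139, 59/139] ≈ [0.0576, 0.2878, 0.0863, 0.1439, 0.4245]
H = -((8/139)·log₂(8/139) + (40/139)·log₂(40/139) + (12/139)·log₂(12/139) + (20/139)·log₂(20/139) + (59/139)·log₂(59/139))
  = 1.9865 bits

1.9865 bits


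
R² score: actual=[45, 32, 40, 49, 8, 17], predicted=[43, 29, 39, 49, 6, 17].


ȳ = 31.8333
SS_res = Σ(y-ŷ)² = 18
SS_tot = Σ(y-ȳ)² = 1322.83
R² = 1 - SS_res/SS_tot = 1 - 0.0136 = 0.9864

0.9864


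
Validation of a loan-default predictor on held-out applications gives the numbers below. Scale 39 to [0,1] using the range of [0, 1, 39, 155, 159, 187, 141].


min=0, max=187
(39-0)/(187-0) = 39/187 = 0.2086

0.2086


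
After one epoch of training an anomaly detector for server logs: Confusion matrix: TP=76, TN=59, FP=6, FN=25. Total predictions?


Total = TP + TN + FP + FN
= 76 + 59 + 6 + 25
= 166
(Predicted positive: 82, predicted negative: 84)

166


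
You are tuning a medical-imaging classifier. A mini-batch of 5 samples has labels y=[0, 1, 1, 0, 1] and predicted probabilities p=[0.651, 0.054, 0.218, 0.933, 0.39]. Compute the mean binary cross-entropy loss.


L[0] = -ln(1-0.651) = -ln(0.349) = 1.0527
L[1] = -ln(0.054) = 2.9188
L[2] = -ln(0.218) = 1.5233
L[3] = -ln(1-0.933) = -ln(0.067) = 2.7031
L[4] = -ln(0.39) = 0.9416
mean = (1.0527 + 2.9188 + 1.5233 + 2.7031 + 0.9416)/5 = 1.8279

1.8279


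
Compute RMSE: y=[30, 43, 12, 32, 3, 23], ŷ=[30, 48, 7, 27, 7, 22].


MSE = 92/6 = 15.3333
RMSE = √(92/6) = 3.9158

3.9158


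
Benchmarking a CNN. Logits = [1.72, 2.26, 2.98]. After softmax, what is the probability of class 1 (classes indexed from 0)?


Exponentials: e^1.72=5.5845, e^2.26=9.5831, e^2.98=19.6878
Sum = 34.8554
Softmax = [0.1602, 0.2749, 0.5648]
p[1] = 9.5831/34.8554 = 0.2749

0.2749


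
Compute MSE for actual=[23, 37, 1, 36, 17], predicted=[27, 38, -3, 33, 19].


Squared errors: (23-27)²=16, (37-38)²=1, (1+ 3)²=16, (36-33)²=9, (17-19)²=4
Sum = 46
MSE = 46/5 = 46/5

46/5


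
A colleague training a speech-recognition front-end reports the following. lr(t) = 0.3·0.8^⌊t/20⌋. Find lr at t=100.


n_drops = ⌊100/20⌋ = 5
lr = 0.3·0.8^5 = 0.3·0.32768 = 0.098304

0.098304


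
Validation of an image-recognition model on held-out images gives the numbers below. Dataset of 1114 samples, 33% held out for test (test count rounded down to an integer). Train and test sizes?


Test = ⌊1114·33/100⌋ = 367
Train = 1114 - 367 = 747

Train: 747, Test: 367


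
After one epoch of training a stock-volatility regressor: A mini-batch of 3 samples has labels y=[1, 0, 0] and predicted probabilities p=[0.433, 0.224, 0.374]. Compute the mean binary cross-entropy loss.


L[0] = -ln(0.433) = 0.837
L[1] = -ln(1-0.224) = -ln(0.776) = 0.2536
L[2] = -ln(1-0.374) = -ln(0.626) = 0.4684
mean = (0.837 + 0.2536 + 0.4684)/3 = 0.5197

0.5197


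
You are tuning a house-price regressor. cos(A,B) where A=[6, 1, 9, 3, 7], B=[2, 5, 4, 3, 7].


A·B = 6·2 + 1·5 + 9·4 + 3·3 + 7·7 = 111
‖A‖ = √176 = 13.2665, ‖B‖ = √103 = 10.1489
cos = 111/(√176·√103) = 111/√18128 = 0.8244

0.8244


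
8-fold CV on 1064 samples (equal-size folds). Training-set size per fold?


Fold size = 1064/8 = 133
Training per fold = 1064 - 133 = 931

931


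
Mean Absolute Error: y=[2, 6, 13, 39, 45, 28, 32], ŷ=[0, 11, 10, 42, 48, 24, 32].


Absolute errors: |2-0|=2, |6-11|=5, |13-10|=3, |39-42|=3, |45-48|=3, |28-24|=4, |32-32|=0
Sum = 20
MAE = 20/7 = 20/7

20/7


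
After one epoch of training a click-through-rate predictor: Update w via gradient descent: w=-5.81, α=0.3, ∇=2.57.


w_new = w - α·∇
= -5.81 - 0.3·2.57
= -5.81 - 0.771
= -6.581

-6.581


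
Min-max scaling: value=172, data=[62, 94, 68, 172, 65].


min=62, max=172
(172-62)/(172-62) = 110/110 = 1.0

1.0


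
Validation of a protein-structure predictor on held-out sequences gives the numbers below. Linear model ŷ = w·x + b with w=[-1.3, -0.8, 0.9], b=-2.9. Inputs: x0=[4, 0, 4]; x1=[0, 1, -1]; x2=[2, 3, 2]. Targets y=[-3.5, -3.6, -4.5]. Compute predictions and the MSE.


ŷ0 = (-1.3)·(4) + (-0.8)·(0) + (0.9)·(4) - 2.9 = -4.5
ŷ1 = (-1.3)·(0) + (-0.8)·(1) + (0.9)·(-1) - 2.9 = -4.6
ŷ2 = (-1.3)·(2) + (-0.8)·(3) + (0.9)·(2) - 2.9 = -6.1
errors² = [1.0, 1.0, 2.56]
MSE = 4.5600/3 = 1.52

1.52


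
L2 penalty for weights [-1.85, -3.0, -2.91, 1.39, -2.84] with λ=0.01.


‖w‖₂² = (-1.85)² + (-3.0)² + (-2.91)² + (1.39)² + (-2.84)²
     = 3.4225 + 9 + 8.4681 + 1.9321 + 8.0656
     = 30.8883
λ·‖w‖₂² = 0.01·30.8883 = 0.308883

0.308883


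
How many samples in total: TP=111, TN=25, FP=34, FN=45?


Total = TP + TN + FP + FN
= 111 + 25 + 34 + 45
= 215
(Predicted positive: 145, predicted negative: 70)

215


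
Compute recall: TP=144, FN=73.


Recall = TP/(TP+FN)
= 144/(144+73)
= 144/217 = 66.36%

66.36%


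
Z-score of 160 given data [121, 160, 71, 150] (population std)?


μ = 125.5, σ = 34.5724
z = (160 - 125.5)/34.5724 = 0.9979

0.9979


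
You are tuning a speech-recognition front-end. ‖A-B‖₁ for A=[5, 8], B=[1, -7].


d = |5-1| + |8+ 7|
  = 4 + 15
  = 19

19


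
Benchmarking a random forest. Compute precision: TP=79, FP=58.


Precision = TP/(TP+FP)
= 79/(79+58)
= 79/137 = 57.66%

57.66%


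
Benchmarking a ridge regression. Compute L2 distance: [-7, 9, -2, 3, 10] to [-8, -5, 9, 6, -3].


d = √((-7+ 8)² + (9+ 5)² + (-2-9)² + (3-6)² + (10+ 3)²)
  = √(1 + 196 + 121 + 9 + 169)
  = √496 = 22.2711

22.2711


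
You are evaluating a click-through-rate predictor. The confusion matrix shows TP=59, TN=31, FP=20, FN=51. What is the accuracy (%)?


Accuracy = (TP+TN)/(TP+TN+FP+FN)
= (59+31)/(161)
= 90/161 = 55.9%

55.9%
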